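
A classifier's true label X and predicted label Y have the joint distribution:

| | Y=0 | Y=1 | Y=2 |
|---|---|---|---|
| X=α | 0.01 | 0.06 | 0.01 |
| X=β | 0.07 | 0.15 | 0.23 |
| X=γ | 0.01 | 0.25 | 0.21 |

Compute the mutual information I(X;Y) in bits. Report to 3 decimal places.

0.086 bits

Marginals: p(X) = (0.0800, 0.4500, 0.4700), p(Y) = (0.0900, 0.4600, 0.4500).
I(X;Y) = Σ p(x,y)·log₂[p(x,y)/(p(x)p(y))].
  (α,0): 0.01·log₂(1.3889) = 0.0047
  (α,1): 0.06·log₂(1.6304) = 0.0423
  (α,2): 0.01·log₂(0.2778) = -0.0185
  (β,0): 0.07·log₂(1.7284) = 0.0553
  (β,1): 0.15·log₂(0.7246) = -0.0697
  (β,2): 0.23·log₂(1.1358) = 0.0423
  (γ,0): 0.01·log₂(0.2364) = -0.0208
  (γ,1): 0.25·log₂(1.1563) = 0.0524
  (γ,2): 0.21·log₂(0.9929) = -0.0022
Sum = 0.086 bits.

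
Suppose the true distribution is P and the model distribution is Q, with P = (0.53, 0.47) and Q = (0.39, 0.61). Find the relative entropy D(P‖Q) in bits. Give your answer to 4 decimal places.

D(P‖Q) = Σ p·log₂(p/q).
  0.53·log₂(0.53/0.39) = 0.23453
  0.47·log₂(0.47/0.61) = -0.17679
D(P‖Q) = 0.0577 bits.

0.0577 bits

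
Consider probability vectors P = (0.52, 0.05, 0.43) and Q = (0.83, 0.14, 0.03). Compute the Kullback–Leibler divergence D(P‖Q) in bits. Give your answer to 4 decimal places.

D(P‖Q) = Σ p·log₂(p/q).
  0.52·log₂(0.52/0.83) = -0.35079
  0.05·log₂(0.05/0.14) = -0.07427
  0.43·log₂(0.43/0.03) = 1.65176
D(P‖Q) = 1.2267 bits.

1.2267 bits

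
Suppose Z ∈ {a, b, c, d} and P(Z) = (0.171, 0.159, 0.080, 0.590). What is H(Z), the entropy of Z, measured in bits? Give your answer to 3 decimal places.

1.598 bits

H(Z) = −Σ p·log₂ p.
  −(0.171)·log₂(0.171) = 0.4357
  −(0.159)·log₂(0.159) = 0.4218
  −(0.080)·log₂(0.080) = 0.2915
  −(0.590)·log₂(0.590) = 0.4491
Sum: 0.4357 + 0.4218 + 0.2915 + 0.4491 = 1.598 bits.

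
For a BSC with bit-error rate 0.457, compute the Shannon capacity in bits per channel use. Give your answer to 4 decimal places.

0.0053 bits

Binary symmetric channel: C = 1 − h₂(ε) where h₂ is the binary entropy function.
h₂(0.457) = −0.457·log₂0.457 − 0.543·log₂0.543 = 0.9947.
C = 1 − 0.9947 = 0.0053 bits per channel use.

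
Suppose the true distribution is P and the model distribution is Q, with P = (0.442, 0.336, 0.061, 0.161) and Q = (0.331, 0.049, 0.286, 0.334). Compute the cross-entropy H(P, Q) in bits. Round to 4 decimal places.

H(P,Q) = −Σ p·log₂ q.
  −0.442·log₂(0.331) = 0.70503
  −0.336·log₂(0.049) = 1.46196
  −0.061·log₂(0.286) = 0.11016
  −0.161·log₂(0.334) = 0.25471
H(P,Q) = 2.5319 bits.

2.5319 bits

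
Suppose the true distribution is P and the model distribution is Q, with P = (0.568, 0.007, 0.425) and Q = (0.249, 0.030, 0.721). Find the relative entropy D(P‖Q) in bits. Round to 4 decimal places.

D(P‖Q) = Σ p·log₂(p/q).
  0.568·log₂(0.568/0.249) = 0.67578
  0.007·log₂(0.007/0.030) = -0.01470
  0.425·log₂(0.425/0.721) = -0.32408
D(P‖Q) = 0.3370 bits.

0.3370 bits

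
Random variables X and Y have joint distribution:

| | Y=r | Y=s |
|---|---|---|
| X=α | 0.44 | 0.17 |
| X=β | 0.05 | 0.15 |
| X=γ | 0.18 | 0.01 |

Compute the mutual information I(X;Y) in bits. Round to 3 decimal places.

0.175 bits

Marginals: p(X) = (0.6100, 0.2000, 0.1900), p(Y) = (0.6700, 0.3300).
I(X;Y) = H(X) + H(Y) − H(X,Y).
H(X) = 1.3546, H(Y) = 0.9149, H(X,Y) = 2.0941.
I(X;Y) = 1.3546 + 0.9149 − 2.0941 = 0.175 bits.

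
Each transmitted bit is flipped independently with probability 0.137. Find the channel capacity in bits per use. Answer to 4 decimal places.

0.4237 bits

Binary symmetric channel: C = 1 − h₂(ε) where h₂ is the binary entropy function.
h₂(0.137) = −0.137·log₂0.137 − 0.863·log₂0.863 = 0.5763.
C = 1 − 0.5763 = 0.4237 bits per channel use.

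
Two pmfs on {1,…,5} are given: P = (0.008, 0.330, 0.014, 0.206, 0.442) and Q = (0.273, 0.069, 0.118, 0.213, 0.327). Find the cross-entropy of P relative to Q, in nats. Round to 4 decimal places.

1.7352 nats

H(P,Q) = −Σ p·ln q.
  −0.008·ln(0.273) = 0.01039
  −0.330·ln(0.069) = 0.88230
  −0.014·ln(0.118) = 0.02992
  −0.206·ln(0.213) = 0.31857
  −0.442·ln(0.327) = 0.49407
H(P,Q) = 1.7352 nats.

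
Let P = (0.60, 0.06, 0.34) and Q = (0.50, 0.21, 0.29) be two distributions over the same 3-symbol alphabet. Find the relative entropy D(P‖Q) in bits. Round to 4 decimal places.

D(P‖Q) = Σ p·log₂(p/q).
  0.60·log₂(0.60/0.50) = 0.15782
  0.06·log₂(0.06/0.21) = -0.10844
  0.34·log₂(0.34/0.29) = 0.07802
D(P‖Q) = 0.1274 bits.

0.1274 bits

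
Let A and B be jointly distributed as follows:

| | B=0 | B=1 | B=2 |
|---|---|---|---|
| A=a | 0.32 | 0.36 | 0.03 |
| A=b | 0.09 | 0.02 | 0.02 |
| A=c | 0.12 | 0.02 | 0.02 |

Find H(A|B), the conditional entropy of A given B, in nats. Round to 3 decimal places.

Chain rule: H(A|B) = H(A,B) − H(B).
Marginals: p(A) = (0.7100, 0.1300, 0.1600), p(B) = (0.5300, 0.4000, 0.0700).
H(A,B) = 1.6217 nats; H(B) = 0.8891 nats.
H(A|B) = 1.6217 − 0.8891 = 0.733 nats.

0.733 nats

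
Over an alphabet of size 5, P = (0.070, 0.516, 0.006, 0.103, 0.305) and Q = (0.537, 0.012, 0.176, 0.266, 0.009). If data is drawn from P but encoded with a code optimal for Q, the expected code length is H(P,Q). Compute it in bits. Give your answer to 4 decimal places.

H(P,Q) = −Σ p·log₂ q.
  −0.070·log₂(0.537) = 0.06279
  −0.516·log₂(0.012) = 3.29250
  −0.006·log₂(0.176) = 0.01504
  −0.103·log₂(0.266) = 0.19678
  −0.305·log₂(0.009) = 2.07274
H(P,Q) = 5.6399 bits.

5.6399 bits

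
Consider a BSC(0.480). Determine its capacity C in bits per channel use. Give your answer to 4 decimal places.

Binary symmetric channel: C = 1 − h₂(ε) where h₂ is the binary entropy function.
h₂(0.480) = −0.480·log₂0.480 − 0.520·log₂0.520 = 0.9988.
C = 1 − 0.9988 = 0.0012 bits per channel use.

0.0012 bits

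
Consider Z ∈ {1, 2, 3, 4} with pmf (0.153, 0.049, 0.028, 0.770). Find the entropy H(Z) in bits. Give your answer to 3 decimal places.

1.062 bits

H(Z) = −Σ p·log₂ p.
  −(0.153)·log₂(0.153) = 0.4144
  −(0.049)·log₂(0.049) = 0.2132
  −(0.028)·log₂(0.028) = 0.1444
  −(0.770)·log₂(0.770) = 0.2903
Sum: 0.4144 + 0.2132 + 0.1444 + 0.2903 = 1.062 bits.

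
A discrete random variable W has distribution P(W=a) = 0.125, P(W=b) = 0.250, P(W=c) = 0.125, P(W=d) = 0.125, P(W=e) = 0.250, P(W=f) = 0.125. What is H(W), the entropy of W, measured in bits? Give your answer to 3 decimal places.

H(W) = −Σ p·log₂ p.
  −(0.125)·log₂(0.125) = 0.3750
  −(0.250)·log₂(0.250) = 0.5000
  −(0.125)·log₂(0.125) = 0.3750
  −(0.125)·log₂(0.125) = 0.3750
  −(0.250)·log₂(0.250) = 0.5000
  −(0.125)·log₂(0.125) = 0.3750
Sum: 0.3750 + 0.5000 + 0.3750 + 0.3750 + 0.5000 + 0.3750 = 2.500 bits.

2.500 bits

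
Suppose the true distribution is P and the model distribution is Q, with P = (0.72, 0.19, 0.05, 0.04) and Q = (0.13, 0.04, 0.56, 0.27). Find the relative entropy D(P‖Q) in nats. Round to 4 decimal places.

D(P‖Q) = Σ p·ln(p/q).
  0.72·ln(0.72/0.13) = 1.23244
  0.19·ln(0.19/0.04) = 0.29605
  0.05·ln(0.05/0.56) = -0.12080
  0.04·ln(0.04/0.27) = -0.07638
D(P‖Q) = 1.3313 nats.

1.3313 nats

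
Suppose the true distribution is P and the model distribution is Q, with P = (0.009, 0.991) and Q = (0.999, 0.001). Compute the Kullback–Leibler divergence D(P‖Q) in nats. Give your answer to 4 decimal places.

D(P‖Q) = Σ p·ln(p/q).
  0.009·ln(0.009/0.999) = -0.04239
  0.991·ln(0.991/0.001) = 6.83663
D(P‖Q) = 6.7942 nats.

6.7942 nats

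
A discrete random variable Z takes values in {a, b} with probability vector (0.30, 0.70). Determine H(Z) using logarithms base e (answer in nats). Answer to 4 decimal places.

H(Z) = −Σ p·ln p.
  −(0.30)·ln(0.30) = 0.36119
  −(0.70)·ln(0.70) = 0.24967
Sum: 0.36119 + 0.24967 = 0.6109 nats.

0.6109 nats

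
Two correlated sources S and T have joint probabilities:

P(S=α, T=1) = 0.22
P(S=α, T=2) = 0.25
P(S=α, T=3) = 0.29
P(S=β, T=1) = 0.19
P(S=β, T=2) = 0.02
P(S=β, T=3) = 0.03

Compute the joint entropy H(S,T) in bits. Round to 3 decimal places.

2.218 bits

H(S,T) = −Σ p(x,y)·log₂ p(x,y) over all 6 cells.
  cell (α,1): −0.22·log₂0.22 = 0.4806
  cell (α,2): −0.25·log₂0.25 = 0.5000
  cell (α,3): −0.29·log₂0.29 = 0.5179
  cell (β,1): −0.19·log₂0.19 = 0.4552
  cell (β,2): −0.02·log₂0.02 = 0.1129
  cell (β,3): −0.03·log₂0.03 = 0.1518
Sum = 2.218 bits.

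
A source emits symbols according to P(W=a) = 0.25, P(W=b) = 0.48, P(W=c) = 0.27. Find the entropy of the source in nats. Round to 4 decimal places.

H(W) = −Σ p·ln p.
  −(0.25)·ln(0.25) = 0.34657
  −(0.48)·ln(0.48) = 0.35231
  −(0.27)·ln(0.27) = 0.35352
Sum: 0.34657 + 0.35231 + 0.35352 = 1.0524 nats.

1.0524 nats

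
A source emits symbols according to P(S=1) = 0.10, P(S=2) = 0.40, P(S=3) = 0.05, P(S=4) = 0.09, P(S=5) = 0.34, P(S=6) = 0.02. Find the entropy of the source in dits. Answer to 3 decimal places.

0.612 dits

H(S) = −Σ p·log₁₀ p.
  −(0.10)·log₁₀(0.10) = 0.1000
  −(0.40)·log₁₀(0.40) = 0.1592
  −(0.05)·log₁₀(0.05) = 0.0651
  −(0.09)·log₁₀(0.09) = 0.0941
  −(0.34)·log₁₀(0.34) = 0.1593
  −(0.02)·log₁₀(0.02) = 0.0340
Sum: 0.1000 + 0.1592 + 0.0651 + 0.0941 + 0.1593 + 0.0340 = 0.612 dits.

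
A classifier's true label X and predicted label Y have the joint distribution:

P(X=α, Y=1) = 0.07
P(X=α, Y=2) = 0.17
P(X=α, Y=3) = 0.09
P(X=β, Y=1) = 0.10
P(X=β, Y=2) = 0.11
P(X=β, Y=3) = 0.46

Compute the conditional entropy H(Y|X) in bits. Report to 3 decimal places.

Chain rule: H(Y|X) = H(X,Y) − H(X).
Marginals: p(X) = (0.3300, 0.6700), p(Y) = (0.1700, 0.2800, 0.5500).
H(X,Y) = 2.2136 bits; H(X) = 0.9149 bits.
H(Y|X) = 2.2136 − 0.9149 = 1.299 bits.

1.299 bits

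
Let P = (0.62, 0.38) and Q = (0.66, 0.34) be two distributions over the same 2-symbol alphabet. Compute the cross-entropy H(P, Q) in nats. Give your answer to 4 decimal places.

0.6676 nats

H(P,Q) = −Σ p·ln q.
  −0.62·ln(0.66) = 0.25762
  −0.38·ln(0.34) = 0.40995
H(P,Q) = 0.6676 nats.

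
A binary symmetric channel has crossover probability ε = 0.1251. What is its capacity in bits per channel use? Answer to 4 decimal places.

0.4562 bits

Binary symmetric channel: C = 1 − h₂(ε) where h₂ is the binary entropy function.
h₂(0.1251) = −0.1251·log₂0.1251 − 0.8749·log₂0.8749 = 0.5438.
C = 1 − 0.5438 = 0.4562 bits per channel use.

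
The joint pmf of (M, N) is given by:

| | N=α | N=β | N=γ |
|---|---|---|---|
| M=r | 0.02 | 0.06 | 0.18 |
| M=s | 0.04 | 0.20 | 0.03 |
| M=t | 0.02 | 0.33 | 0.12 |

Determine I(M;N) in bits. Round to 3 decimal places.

Marginals: p(M) = (0.2600, 0.2700, 0.4700), p(N) = (0.0800, 0.5900, 0.3300).
I(M;N) = H(M) + H(N) − H(M,N).
H(M) = 1.5273, H(N) = 1.2684, H(M,N) = 2.6114.
I(M;N) = 1.5273 + 1.2684 − 2.6114 = 0.184 bits.

0.184 bits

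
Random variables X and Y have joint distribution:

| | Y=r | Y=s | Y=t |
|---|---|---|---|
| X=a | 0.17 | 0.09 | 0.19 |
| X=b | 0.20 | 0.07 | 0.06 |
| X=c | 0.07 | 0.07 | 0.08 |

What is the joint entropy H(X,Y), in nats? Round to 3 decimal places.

2.085 nats

H(X,Y) = −Σ p(x,y)·ln p(x,y) over all 9 cells.
  cell (a,r): −0.17·ln0.17 = 0.3012
  cell (a,s): −0.09·ln0.09 = 0.2167
  cell (a,t): −0.19·ln0.19 = 0.3155
  cell (b,r): −0.20·ln0.20 = 0.3219
  cell (b,s): −0.07·ln0.07 = 0.1861
  cell (b,t): −0.06·ln0.06 = 0.1688
  cell (c,r): −0.07·ln0.07 = 0.1861
  cell (c,s): −0.07·ln0.07 = 0.1861
  cell (c,t): −0.08·ln0.08 = 0.2021
Sum = 2.085 nats.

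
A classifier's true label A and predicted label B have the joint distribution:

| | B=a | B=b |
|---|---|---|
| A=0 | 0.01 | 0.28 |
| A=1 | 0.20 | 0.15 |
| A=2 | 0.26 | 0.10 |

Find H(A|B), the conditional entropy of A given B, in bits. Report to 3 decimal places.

Chain rule: H(A|B) = H(A,B) − H(B).
Marginals: p(A) = (0.2900, 0.3500, 0.3600), p(B) = (0.4700, 0.5300).
H(A,B) = 2.2931 bits; H(B) = 0.9974 bits.
H(A|B) = 2.2931 − 0.9974 = 1.296 bits.

1.296 bits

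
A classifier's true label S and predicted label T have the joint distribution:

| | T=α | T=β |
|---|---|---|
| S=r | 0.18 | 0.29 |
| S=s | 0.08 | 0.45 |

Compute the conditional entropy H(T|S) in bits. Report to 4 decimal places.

0.7757 bits

Chain rule: H(T|S) = H(S,T) − H(S).
Marginals: p(S) = (0.4700, 0.5300), p(T) = (0.2600, 0.7400).
H(S,T) = 1.7731 bits; H(S) = 0.9974 bits.
H(T|S) = 1.7731 − 0.9974 = 0.7757 bits.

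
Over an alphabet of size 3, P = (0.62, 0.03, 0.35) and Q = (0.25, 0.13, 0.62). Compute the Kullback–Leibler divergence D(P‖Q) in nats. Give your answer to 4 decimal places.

0.3190 nats

D(P‖Q) = Σ p·ln(p/q).
  0.62·ln(0.62/0.25) = 0.56312
  0.03·ln(0.03/0.13) = -0.04399
  0.35·ln(0.35/0.62) = -0.20013
D(P‖Q) = 0.3190 nats.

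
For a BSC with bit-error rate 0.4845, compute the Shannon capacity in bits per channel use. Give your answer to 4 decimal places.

Binary symmetric channel: C = 1 − h₂(ε) where h₂ is the binary entropy function.
h₂(0.4845) = −0.4845·log₂0.4845 − 0.5155·log₂0.5155 = 0.9993.
C = 1 − 0.9993 = 0.0007 bits per channel use.

0.0007 bits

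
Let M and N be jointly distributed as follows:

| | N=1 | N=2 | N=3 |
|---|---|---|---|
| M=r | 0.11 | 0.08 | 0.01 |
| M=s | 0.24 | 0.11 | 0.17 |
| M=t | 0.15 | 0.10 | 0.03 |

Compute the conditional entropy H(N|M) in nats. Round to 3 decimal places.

Chain rule: H(N|M) = H(M,N) − H(M).
Marginals: p(M) = (0.2000, 0.5200, 0.2800), p(N) = (0.5000, 0.2900, 0.2100).
H(M,N) = 1.9975 nats; H(M) = 1.0184 nats.
H(N|M) = 1.9975 − 1.0184 = 0.979 nats.

0.979 nats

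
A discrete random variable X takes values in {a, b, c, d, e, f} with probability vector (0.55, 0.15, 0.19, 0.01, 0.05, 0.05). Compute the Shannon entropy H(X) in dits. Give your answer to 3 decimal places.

0.554 dits

H(X) = −Σ p·log₁₀ p.
  −(0.55)·log₁₀(0.55) = 0.1428
  −(0.15)·log₁₀(0.15) = 0.1236
  −(0.19)·log₁₀(0.19) = 0.1370
  −(0.01)·log₁₀(0.01) = 0.0200
  −(0.05)·log₁₀(0.05) = 0.0651
  −(0.05)·log₁₀(0.05) = 0.0651
Sum: 0.1428 + 0.1236 + 0.1370 + 0.0200 + 0.0651 + 0.0651 = 0.554 dits.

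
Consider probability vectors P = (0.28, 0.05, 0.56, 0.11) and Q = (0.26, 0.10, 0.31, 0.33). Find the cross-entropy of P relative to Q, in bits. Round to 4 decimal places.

H(P,Q) = −Σ p·log₂ q.
  −0.28·log₂(0.26) = 0.54416
  −0.05·log₂(0.10) = 0.16610
  −0.56·log₂(0.31) = 0.94621
  −0.11·log₂(0.33) = 0.17594
H(P,Q) = 1.8324 bits.

1.8324 bits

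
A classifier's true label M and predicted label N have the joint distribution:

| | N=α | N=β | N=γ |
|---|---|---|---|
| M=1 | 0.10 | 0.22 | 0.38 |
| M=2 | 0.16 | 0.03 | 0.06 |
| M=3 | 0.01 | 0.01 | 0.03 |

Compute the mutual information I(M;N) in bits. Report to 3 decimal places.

Marginals: p(M) = (0.7000, 0.2500, 0.0500), p(N) = (0.2700, 0.2600, 0.4700).
I(M;N) = Σ p(x,y)·log₂[p(x,y)/(p(x)p(y))].
  (1,α): 0.10·log₂(0.5291) = -0.0918
  (1,β): 0.22·log₂(1.2088) = 0.0602
  (1,γ): 0.38·log₂(1.1550) = 0.0790
  (2,α): 0.16·log₂(2.3704) = 0.1992
  (2,β): 0.03·log₂(0.4615) = -0.0335
  (2,γ): 0.06·log₂(0.5106) = -0.0582
  (3,α): 0.01·log₂(0.7407) = -0.0043
  (3,β): 0.01·log₂(0.7692) = -0.0038
  (3,γ): 0.03·log₂(1.2766) = 0.0106
Sum = 0.157 bits.

0.157 bits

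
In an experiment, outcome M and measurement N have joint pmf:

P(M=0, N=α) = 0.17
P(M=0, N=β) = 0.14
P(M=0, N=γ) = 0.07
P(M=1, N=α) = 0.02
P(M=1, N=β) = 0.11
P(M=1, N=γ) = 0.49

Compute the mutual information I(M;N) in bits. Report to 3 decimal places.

0.314 bits

Marginals: p(M) = (0.3800, 0.6200), p(N) = (0.1900, 0.2500, 0.5600).
I(M;N) = Σ p(x,y)·log₂[p(x,y)/(p(x)p(y))].
  (0,α): 0.17·log₂(2.3546) = 0.2100
  (0,β): 0.14·log₂(1.4737) = 0.0783
  (0,γ): 0.07·log₂(0.3289) = -0.1123
  (1,α): 0.02·log₂(0.1698) = -0.0512
  (1,β): 0.11·log₂(0.7097) = -0.0544
  (1,γ): 0.49·log₂(1.4113) = 0.2435
Sum = 0.314 bits.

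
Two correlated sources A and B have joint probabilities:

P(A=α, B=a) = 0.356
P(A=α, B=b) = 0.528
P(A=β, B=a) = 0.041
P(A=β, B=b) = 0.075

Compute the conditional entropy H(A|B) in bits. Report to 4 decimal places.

0.5170 bits

Chain rule: H(A|B) = H(A,B) − H(B).
Marginals: p(A) = (0.8840, 0.1160), p(B) = (0.3970, 0.6030).
H(A,B) = 1.4862 bits; H(B) = 0.9692 bits.
H(A|B) = 1.4862 − 0.9692 = 0.5170 bits.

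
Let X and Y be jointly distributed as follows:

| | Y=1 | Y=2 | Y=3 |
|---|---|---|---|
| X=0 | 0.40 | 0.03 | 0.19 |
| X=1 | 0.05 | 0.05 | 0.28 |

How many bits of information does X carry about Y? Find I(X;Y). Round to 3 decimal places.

Marginals: p(X) = (0.6200, 0.3800), p(Y) = (0.4500, 0.0800, 0.4700).
I(X;Y) = H(X) + H(Y) − H(X,Y).
H(X) = 0.9580, H(Y) = 1.3219, H(X,Y) = 2.0822.
I(X;Y) = 0.9580 + 1.3219 − 2.0822 = 0.198 bits.

0.198 bits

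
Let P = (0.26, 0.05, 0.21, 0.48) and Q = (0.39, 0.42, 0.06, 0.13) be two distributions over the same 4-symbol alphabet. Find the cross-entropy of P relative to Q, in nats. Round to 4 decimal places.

1.8583 nats

H(P,Q) = −Σ p·ln q.
  −0.26·ln(0.39) = 0.24482
  −0.05·ln(0.42) = 0.04338
  −0.21·ln(0.06) = 0.59082
  −0.48·ln(0.13) = 0.97931
H(P,Q) = 1.8583 nats.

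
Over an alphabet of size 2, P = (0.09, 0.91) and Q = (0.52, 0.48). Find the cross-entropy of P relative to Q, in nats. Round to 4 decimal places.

0.7268 nats

H(P,Q) = −Σ p·ln q.
  −0.09·ln(0.52) = 0.05885
  −0.91·ln(0.48) = 0.66791
H(P,Q) = 0.7268 nats.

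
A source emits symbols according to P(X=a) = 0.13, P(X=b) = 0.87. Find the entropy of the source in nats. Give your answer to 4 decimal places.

0.3864 nats

H(X) = −Σ p·ln p.
  −(0.13)·ln(0.13) = 0.26523
  −(0.87)·ln(0.87) = 0.12116
Sum: 0.26523 + 0.12116 = 0.3864 nats.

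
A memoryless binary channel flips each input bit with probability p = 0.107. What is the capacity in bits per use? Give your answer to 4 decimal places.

Binary symmetric channel: C = 1 − h₂(ε) where h₂ is the binary entropy function.
h₂(0.107) = −0.107·log₂0.107 − 0.893·log₂0.893 = 0.4908.
C = 1 − 0.4908 = 0.5092 bits per channel use.

0.5092 bits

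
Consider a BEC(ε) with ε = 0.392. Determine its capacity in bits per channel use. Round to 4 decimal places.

0.6080 bits

Binary erasure channel: capacity C = 1 − ε.
C = 1 − 0.392 = 0.6080 bits per channel use.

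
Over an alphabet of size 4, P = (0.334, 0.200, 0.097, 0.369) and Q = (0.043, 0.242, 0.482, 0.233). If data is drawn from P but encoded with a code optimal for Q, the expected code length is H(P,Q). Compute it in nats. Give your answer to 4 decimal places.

1.9430 nats

H(P,Q) = −Σ p·ln q.
  −0.334·ln(0.043) = 1.05095
  −0.200·ln(0.242) = 0.28376
  −0.097·ln(0.482) = 0.07079
  −0.369·ln(0.233) = 0.53753
H(P,Q) = 1.9430 nats.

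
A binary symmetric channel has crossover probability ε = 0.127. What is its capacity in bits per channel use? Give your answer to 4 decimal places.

0.4508 bits

Binary symmetric channel: C = 1 − h₂(ε) where h₂ is the binary entropy function.
h₂(0.127) = −0.127·log₂0.127 − 0.873·log₂0.873 = 0.5492.
C = 1 − 0.5492 = 0.4508 bits per channel use.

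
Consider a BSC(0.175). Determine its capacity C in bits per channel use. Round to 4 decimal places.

0.3310 bits

Binary symmetric channel: C = 1 − h₂(ε) where h₂ is the binary entropy function.
h₂(0.175) = −0.175·log₂0.175 − 0.825·log₂0.825 = 0.6690.
C = 1 − 0.6690 = 0.3310 bits per channel use.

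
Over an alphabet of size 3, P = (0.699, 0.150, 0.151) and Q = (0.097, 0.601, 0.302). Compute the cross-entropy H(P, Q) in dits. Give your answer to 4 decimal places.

H(P,Q) = −Σ p·log₁₀ q.
  −0.699·log₁₀(0.097) = 0.70825
  −0.150·log₁₀(0.601) = 0.03317
  −0.151·log₁₀(0.302) = 0.07852
H(P,Q) = 0.8199 dits.

0.8199 dits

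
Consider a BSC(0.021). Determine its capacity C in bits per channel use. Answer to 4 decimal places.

0.8530 bits

Binary symmetric channel: C = 1 − h₂(ε) where h₂ is the binary entropy function.
h₂(0.021) = −0.021·log₂0.021 − 0.979·log₂0.979 = 0.1470.
C = 1 − 0.1470 = 0.8530 bits per channel use.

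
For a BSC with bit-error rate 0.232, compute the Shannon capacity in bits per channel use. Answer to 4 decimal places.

0.2185 bits

Binary symmetric channel: C = 1 − h₂(ε) where h₂ is the binary entropy function.
h₂(0.232) = −0.232·log₂0.232 − 0.768·log₂0.768 = 0.7815.
C = 1 − 0.7815 = 0.2185 bits per channel use.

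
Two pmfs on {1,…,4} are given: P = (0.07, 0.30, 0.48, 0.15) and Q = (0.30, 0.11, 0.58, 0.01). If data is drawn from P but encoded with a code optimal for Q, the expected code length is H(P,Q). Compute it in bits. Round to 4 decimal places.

H(P,Q) = −Σ p·log₂ q.
  −0.07·log₂(0.30) = 0.12159
  −0.30·log₂(0.11) = 0.95533
  −0.48·log₂(0.58) = 0.37722
  −0.15·log₂(0.01) = 0.99658
H(P,Q) = 2.4507 bits.

2.4507 bits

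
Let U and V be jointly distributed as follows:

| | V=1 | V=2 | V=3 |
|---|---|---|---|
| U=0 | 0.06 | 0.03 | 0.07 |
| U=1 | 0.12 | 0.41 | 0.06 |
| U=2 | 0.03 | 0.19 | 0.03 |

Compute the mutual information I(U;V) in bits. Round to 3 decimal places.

0.127 bits

Marginals: p(U) = (0.1600, 0.5900, 0.2500), p(V) = (0.2100, 0.6300, 0.1600).
I(U;V) = Σ p(x,y)·log₂[p(x,y)/(p(x)p(y))].
  (0,1): 0.06·log₂(1.7857) = 0.0502
  (0,2): 0.03·log₂(0.2976) = -0.0525
  (0,3): 0.07·log₂(2.7344) = 0.1016
  (1,1): 0.12·log₂(0.9685) = -0.0055
  (1,2): 0.41·log₂(1.1030) = 0.0580
  (1,3): 0.06·log₂(0.6356) = -0.0392
  (2,1): 0.03·log₂(0.5714) = -0.0242
  (2,2): 0.19·log₂(1.2063) = 0.0514
  (2,3): 0.03·log₂(0.7500) = -0.0125
Sum = 0.127 bits.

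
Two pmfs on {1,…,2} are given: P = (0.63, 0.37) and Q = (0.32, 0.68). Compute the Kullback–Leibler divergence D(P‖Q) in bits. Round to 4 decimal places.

0.2908 bits

D(P‖Q) = Σ p·log₂(p/q).
  0.63·log₂(0.63/0.32) = 0.61569
  0.37·log₂(0.37/0.68) = -0.32486
D(P‖Q) = 0.2908 bits.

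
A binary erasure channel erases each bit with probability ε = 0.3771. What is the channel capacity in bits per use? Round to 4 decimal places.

Binary erasure channel: capacity C = 1 − ε.
C = 1 − 0.3771 = 0.6229 bits per channel use.

0.6229 bits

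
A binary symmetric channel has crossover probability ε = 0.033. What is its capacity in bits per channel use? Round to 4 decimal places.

Binary symmetric channel: C = 1 − h₂(ε) where h₂ is the binary entropy function.
h₂(0.033) = −0.033·log₂0.033 − 0.967·log₂0.967 = 0.2092.
C = 1 − 0.2092 = 0.7908 bits per channel use.

0.7908 bits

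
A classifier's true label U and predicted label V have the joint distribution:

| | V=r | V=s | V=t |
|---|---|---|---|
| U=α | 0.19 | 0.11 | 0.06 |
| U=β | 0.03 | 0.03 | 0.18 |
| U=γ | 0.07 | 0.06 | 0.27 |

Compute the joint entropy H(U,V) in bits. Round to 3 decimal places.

2.820 bits

H(U,V) = −Σ p(x,y)·log₂ p(x,y) over all 9 cells.
  cell (α,r): −0.19·log₂0.19 = 0.4552
  cell (α,s): −0.11·log₂0.11 = 0.3503
  cell (α,t): −0.06·log₂0.06 = 0.2435
  cell (β,r): −0.03·log₂0.03 = 0.1518
  cell (β,s): −0.03·log₂0.03 = 0.1518
  cell (β,t): −0.18·log₂0.18 = 0.4453
  cell (γ,r): −0.07·log₂0.07 = 0.2686
  cell (γ,s): −0.06·log₂0.06 = 0.2435
  cell (γ,t): −0.27·log₂0.27 = 0.5100
Sum = 2.820 bits.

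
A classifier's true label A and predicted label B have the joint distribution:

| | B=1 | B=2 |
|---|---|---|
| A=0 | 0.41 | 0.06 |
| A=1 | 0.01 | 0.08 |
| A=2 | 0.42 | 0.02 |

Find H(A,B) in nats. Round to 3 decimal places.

H(A,B) = −Σ p(x,y)·ln p(x,y) over all 6 cells.
  cell (0,1): −0.41·ln0.41 = 0.3656
  cell (0,2): −0.06·ln0.06 = 0.1688
  cell (1,1): −0.01·ln0.01 = 0.0461
  cell (1,2): −0.08·ln0.08 = 0.2021
  cell (2,1): −0.42·ln0.42 = 0.3644
  cell (2,2): −0.02·ln0.02 = 0.0782
Sum = 1.225 nats.

1.225 nats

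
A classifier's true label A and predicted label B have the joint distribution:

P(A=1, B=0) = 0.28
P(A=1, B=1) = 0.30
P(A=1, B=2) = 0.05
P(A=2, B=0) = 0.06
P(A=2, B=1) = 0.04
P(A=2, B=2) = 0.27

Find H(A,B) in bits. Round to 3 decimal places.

H(A,B) = −Σ p(x,y)·log₂ p(x,y) over all 6 cells.
  cell (1,0): −0.28·log₂0.28 = 0.5142
  cell (1,1): −0.30·log₂0.30 = 0.5211
  cell (1,2): −0.05·log₂0.05 = 0.2161
  cell (2,0): −0.06·log₂0.06 = 0.2435
  cell (2,1): −0.04·log₂0.04 = 0.1858
  cell (2,2): −0.27·log₂0.27 = 0.5100
Sum = 2.191 bits.

2.191 bits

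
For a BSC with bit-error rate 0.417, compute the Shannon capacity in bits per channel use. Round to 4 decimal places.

0.0200 bits

Binary symmetric channel: C = 1 − h₂(ε) where h₂ is the binary entropy function.
h₂(0.417) = −0.417·log₂0.417 − 0.583·log₂0.583 = 0.9800.
C = 1 − 0.9800 = 0.0200 bits per channel use.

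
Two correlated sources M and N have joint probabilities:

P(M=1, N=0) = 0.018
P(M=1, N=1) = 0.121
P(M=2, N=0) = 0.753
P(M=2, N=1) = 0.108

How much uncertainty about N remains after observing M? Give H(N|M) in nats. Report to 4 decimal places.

Marginals: p(M) = (0.1390, 0.8610), p(N) = (0.7710, 0.2290).
H(N|M) = Σ p(M) · H(N|M=·).
  M=1: p=0.1390, H(N|M=1) = 0.3854
  M=2: p=0.8610, H(N|M=2) = 0.3776
Weighted sum = 0.3787 nats.

0.3787 nats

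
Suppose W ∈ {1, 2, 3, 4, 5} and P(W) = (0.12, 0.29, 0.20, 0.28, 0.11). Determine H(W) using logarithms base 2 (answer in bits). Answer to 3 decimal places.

2.214 bits

H(W) = −Σ p·log₂ p.
  −(0.12)·log₂(0.12) = 0.3671
  −(0.29)·log₂(0.29) = 0.5179
  −(0.20)·log₂(0.20) = 0.4644
  −(0.28)·log₂(0.28) = 0.5142
  −(0.11)·log₂(0.11) = 0.3503
Sum: 0.3671 + 0.5179 + 0.4644 + 0.5142 + 0.3503 = 2.214 bits.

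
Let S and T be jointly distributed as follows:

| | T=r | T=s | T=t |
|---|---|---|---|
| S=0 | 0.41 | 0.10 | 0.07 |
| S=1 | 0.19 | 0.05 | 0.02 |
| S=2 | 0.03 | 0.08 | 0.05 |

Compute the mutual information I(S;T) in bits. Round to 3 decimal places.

0.117 bits

Marginals: p(S) = (0.5800, 0.2600, 0.1600), p(T) = (0.6300, 0.2300, 0.1400).
I(S;T) = H(S) + H(T) − H(S,T).
H(S) = 1.3841, H(T) = 1.3047, H(S,T) = 2.5717.
I(S;T) = 1.3841 + 1.3047 − 2.5717 = 0.117 bits.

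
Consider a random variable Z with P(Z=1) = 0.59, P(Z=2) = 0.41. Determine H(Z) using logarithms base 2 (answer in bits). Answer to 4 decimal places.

0.9765 bits

H(Z) = −Σ p·log₂ p.
  −(0.59)·log₂(0.59) = 0.44912
  −(0.41)·log₂(0.41) = 0.52738
Sum: 0.44912 + 0.52738 = 0.9765 bits.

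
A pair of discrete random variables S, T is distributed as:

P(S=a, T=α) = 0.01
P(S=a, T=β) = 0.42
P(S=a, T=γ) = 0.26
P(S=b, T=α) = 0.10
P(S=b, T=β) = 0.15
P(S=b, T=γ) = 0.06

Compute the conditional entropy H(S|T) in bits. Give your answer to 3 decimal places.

0.745 bits

Chain rule: H(S|T) = H(S,T) − H(T).
Marginals: p(S) = (0.6900, 0.3100), p(T) = (0.1100, 0.5700, 0.3200).
H(S,T) = 2.0836 bits; H(T) = 1.3386 bits.
H(S|T) = 2.0836 − 1.3386 = 0.745 bits.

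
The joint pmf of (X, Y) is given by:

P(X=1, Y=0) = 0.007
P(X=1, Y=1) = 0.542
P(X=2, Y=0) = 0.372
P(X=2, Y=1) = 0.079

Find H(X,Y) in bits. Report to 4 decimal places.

1.3490 bits

H(X,Y) = −Σ p(x,y)·log₂ p(x,y) over all 4 cells.
  cell (1,0): −0.007·log₂0.007 = 0.05011
  cell (1,1): −0.542·log₂0.542 = 0.47893
  cell (2,0): −0.372·log₂0.372 = 0.53070
  cell (2,1): −0.079·log₂0.079 = 0.28930
Sum = 1.3490 bits.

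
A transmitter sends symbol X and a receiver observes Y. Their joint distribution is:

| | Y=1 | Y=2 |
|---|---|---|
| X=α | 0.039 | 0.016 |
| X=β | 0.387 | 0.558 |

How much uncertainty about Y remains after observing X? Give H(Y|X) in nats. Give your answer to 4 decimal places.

0.6726 nats

Marginals: p(X) = (0.0550, 0.9450), p(Y) = (0.4260, 0.5740).
H(Y|X) = Σ p(X) · H(Y|X=·).
  X=α: p=0.0550, H(Y|X=α) = 0.6030
  X=β: p=0.9450, H(Y|X=β) = 0.6767
Weighted sum = 0.6726 nats.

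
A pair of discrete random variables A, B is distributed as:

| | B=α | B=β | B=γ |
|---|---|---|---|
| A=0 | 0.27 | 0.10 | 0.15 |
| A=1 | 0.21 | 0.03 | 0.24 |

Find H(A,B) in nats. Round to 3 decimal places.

1.644 nats

H(A,B) = −Σ p(x,y)·ln p(x,y) over all 6 cells.
  cell (0,α): −0.27·ln0.27 = 0.3535
  cell (0,β): −0.10·ln0.10 = 0.2303
  cell (0,γ): −0.15·ln0.15 = 0.2846
  cell (1,α): −0.21·ln0.21 = 0.3277
  cell (1,β): −0.03·ln0.03 = 0.1052
  cell (1,γ): −0.24·ln0.24 = 0.3425
Sum = 1.644 nats.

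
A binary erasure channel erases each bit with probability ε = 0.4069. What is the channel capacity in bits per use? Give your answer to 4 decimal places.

Binary erasure channel: capacity C = 1 − ε.
C = 1 − 0.4069 = 0.5931 bits per channel use.

0.5931 bits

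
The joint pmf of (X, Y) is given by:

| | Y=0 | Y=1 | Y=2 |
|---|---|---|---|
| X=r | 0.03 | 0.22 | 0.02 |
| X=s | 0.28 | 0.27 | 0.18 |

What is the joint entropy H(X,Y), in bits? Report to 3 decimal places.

2.215 bits

H(X,Y) = −Σ p(x,y)·log₂ p(x,y) over all 6 cells.
  cell (r,0): −0.03·log₂0.03 = 0.1518
  cell (r,1): −0.22·log₂0.22 = 0.4806
  cell (r,2): −0.02·log₂0.02 = 0.1129
  cell (s,0): −0.28·log₂0.28 = 0.5142
  cell (s,1): −0.27·log₂0.27 = 0.5100
  cell (s,2): −0.18·log₂0.18 = 0.4453
Sum = 2.215 bits.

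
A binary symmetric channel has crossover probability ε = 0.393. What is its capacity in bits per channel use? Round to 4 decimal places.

0.0333 bits

Binary symmetric channel: C = 1 − h₂(ε) where h₂ is the binary entropy function.
h₂(0.393) = −0.393·log₂0.393 − 0.607·log₂0.607 = 0.9667.
C = 1 − 0.9667 = 0.0333 bits per channel use.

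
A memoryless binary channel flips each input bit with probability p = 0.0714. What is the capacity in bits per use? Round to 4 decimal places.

Binary symmetric channel: C = 1 − h₂(ε) where h₂ is the binary entropy function.
h₂(0.0714) = −0.0714·log₂0.0714 − 0.9286·log₂0.9286 = 0.3711.
C = 1 − 0.3711 = 0.6289 bits per channel use.

0.6289 bits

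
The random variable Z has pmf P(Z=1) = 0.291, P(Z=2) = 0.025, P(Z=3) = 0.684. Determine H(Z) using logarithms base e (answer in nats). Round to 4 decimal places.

0.7112 nats

H(Z) = −Σ p·ln p.
  −(0.291)·ln(0.291) = 0.35922
  −(0.025)·ln(0.025) = 0.09222
  −(0.684)·ln(0.684) = 0.25978
Sum: 0.35922 + 0.09222 + 0.25978 = 0.7112 nats.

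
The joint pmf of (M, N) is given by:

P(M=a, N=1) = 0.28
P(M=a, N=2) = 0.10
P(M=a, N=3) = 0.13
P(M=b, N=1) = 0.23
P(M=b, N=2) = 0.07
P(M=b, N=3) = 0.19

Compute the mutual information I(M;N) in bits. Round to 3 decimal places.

0.015 bits

Marginals: p(M) = (0.5100, 0.4900), p(N) = (0.5100, 0.1700, 0.3200).
I(M;N) = H(M) + H(N) − H(M,N).
H(M) = 0.9997, H(N) = 1.4561, H(M,N) = 2.4405.
I(M;N) = 0.9997 + 1.4561 − 2.4405 = 0.015 bits.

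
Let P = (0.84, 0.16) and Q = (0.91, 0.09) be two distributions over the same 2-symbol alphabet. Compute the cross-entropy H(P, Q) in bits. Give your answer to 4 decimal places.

0.6701 bits

H(P,Q) = −Σ p·log₂ q.
  −0.84·log₂(0.91) = 0.11429
  −0.16·log₂(0.09) = 0.55583
H(P,Q) = 0.6701 bits.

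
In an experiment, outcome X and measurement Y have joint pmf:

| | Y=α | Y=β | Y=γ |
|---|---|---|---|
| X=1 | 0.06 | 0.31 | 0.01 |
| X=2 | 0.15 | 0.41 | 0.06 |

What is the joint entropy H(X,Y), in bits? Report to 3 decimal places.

2.015 bits

H(X,Y) = −Σ p(x,y)·log₂ p(x,y) over all 6 cells.
  cell (1,α): −0.06·log₂0.06 = 0.2435
  cell (1,β): −0.31·log₂0.31 = 0.5238
  cell (1,γ): −0.01·log₂0.01 = 0.0664
  cell (2,α): −0.15·log₂0.15 = 0.4105
  cell (2,β): −0.41·log₂0.41 = 0.5274
  cell (2,γ): −0.06·log₂0.06 = 0.2435
Sum = 2.015 bits.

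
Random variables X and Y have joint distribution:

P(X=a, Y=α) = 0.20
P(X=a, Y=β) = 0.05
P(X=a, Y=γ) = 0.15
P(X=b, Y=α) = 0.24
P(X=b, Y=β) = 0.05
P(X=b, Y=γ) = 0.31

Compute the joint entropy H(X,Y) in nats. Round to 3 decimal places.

H(X,Y) = −Σ p(x,y)·ln p(x,y) over all 6 cells.
  cell (a,α): −0.20·ln0.20 = 0.3219
  cell (a,β): −0.05·ln0.05 = 0.1498
  cell (a,γ): −0.15·ln0.15 = 0.2846
  cell (b,α): −0.24·ln0.24 = 0.3425
  cell (b,β): −0.05·ln0.05 = 0.1498
  cell (b,γ): −0.31·ln0.31 = 0.3631
Sum = 1.612 nats.

1.612 nats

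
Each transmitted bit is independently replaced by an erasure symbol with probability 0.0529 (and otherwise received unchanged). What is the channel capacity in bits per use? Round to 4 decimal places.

0.9471 bits

Binary erasure channel: capacity C = 1 − ε.
C = 1 − 0.0529 = 0.9471 bits per channel use.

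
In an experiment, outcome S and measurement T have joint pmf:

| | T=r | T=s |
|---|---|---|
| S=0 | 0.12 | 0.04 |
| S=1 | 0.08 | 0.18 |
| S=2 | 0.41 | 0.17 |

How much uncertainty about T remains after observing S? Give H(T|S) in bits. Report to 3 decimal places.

0.867 bits

Chain rule: H(T|S) = H(S,T) − H(S).
Marginals: p(S) = (0.1600, 0.2600, 0.5800), p(T) = (0.6100, 0.3900).
H(S,T) = 2.2516 bits; H(S) = 1.3841 bits.
H(T|S) = 2.2516 − 1.3841 = 0.867 bits.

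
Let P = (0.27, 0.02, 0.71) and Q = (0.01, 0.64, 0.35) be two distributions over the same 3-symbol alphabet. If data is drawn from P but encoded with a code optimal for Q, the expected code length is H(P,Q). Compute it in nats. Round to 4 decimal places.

H(P,Q) = −Σ p·ln q.
  −0.27·ln(0.01) = 1.24340
  −0.02·ln(0.64) = 0.00893
  −0.71·ln(0.35) = 0.74537
H(P,Q) = 1.9977 nats.

1.9977 nats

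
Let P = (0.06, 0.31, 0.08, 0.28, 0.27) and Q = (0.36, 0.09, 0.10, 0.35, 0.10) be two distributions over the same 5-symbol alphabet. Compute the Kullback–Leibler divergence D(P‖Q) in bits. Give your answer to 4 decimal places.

0.6690 bits

D(P‖Q) = Σ p·log₂(p/q).
  0.06·log₂(0.06/0.36) = -0.15510
  0.31·log₂(0.31/0.09) = 0.55312
  0.08·log₂(0.08/0.10) = -0.02575
  0.28·log₂(0.28/0.35) = -0.09014
  0.27·log₂(0.27/0.10) = 0.38690
D(P‖Q) = 0.6690 bits.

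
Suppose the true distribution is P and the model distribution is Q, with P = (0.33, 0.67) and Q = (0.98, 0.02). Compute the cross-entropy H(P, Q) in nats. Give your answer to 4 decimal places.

H(P,Q) = −Σ p·ln q.
  −0.33·ln(0.98) = 0.00667
  −0.67·ln(0.02) = 2.62106
H(P,Q) = 2.6277 nats.

2.6277 nats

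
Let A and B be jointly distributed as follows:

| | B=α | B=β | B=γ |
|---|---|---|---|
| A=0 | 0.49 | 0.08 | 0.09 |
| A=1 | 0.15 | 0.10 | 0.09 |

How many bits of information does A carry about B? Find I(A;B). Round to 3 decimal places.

0.064 bits

Marginals: p(A) = (0.6600, 0.3400), p(B) = (0.6400, 0.1800, 0.1800).
I(A;B) = Σ p(x,y)·log₂[p(x,y)/(p(x)p(y))].
  (0,α): 0.49·log₂(1.1600) = 0.1049
  (0,β): 0.08·log₂(0.6734) = -0.0456
  (0,γ): 0.09·log₂(0.7576) = -0.0360
  (1,α): 0.15·log₂(0.6893) = -0.0805
  (1,β): 0.10·log₂(1.6340) = 0.0708
  (1,γ): 0.09·log₂(1.4706) = 0.0501
Sum = 0.064 bits.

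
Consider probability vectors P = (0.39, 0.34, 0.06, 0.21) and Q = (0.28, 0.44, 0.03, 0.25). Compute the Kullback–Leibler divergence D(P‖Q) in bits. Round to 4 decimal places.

0.0671 bits

D(P‖Q) = Σ p·log₂(p/q).
  0.39·log₂(0.39/0.28) = 0.18644
  0.34·log₂(0.34/0.44) = -0.12647
  0.06·log₂(0.06/0.03) = 0.06000
  0.21·log₂(0.21/0.25) = -0.05282
D(P‖Q) = 0.0671 bits.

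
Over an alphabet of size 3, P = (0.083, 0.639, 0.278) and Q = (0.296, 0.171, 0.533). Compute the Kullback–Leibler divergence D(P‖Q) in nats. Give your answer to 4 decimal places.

D(P‖Q) = Σ p·ln(p/q).
  0.083·ln(0.083/0.296) = -0.10554
  0.639·ln(0.639/0.171) = 0.84236
  0.278·ln(0.278/0.533) = -0.18095
D(P‖Q) = 0.5559 nats.

0.5559 nats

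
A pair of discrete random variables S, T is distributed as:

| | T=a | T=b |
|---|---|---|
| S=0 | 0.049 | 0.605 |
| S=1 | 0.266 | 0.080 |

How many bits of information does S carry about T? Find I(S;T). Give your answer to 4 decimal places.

0.3778 bits

Marginals: p(S) = (0.6540, 0.3460), p(T) = (0.3150, 0.6850).
I(S;T) = H(S) + H(T) − H(S,T).
H(S) = 0.9304, H(T) = 0.8989, H(S,T) = 1.4515.
I(S;T) = 0.9304 + 0.8989 − 1.4515 = 0.3778 bits.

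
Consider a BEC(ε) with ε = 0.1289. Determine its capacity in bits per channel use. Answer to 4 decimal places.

0.8711 bits

Binary erasure channel: capacity C = 1 − ε.
C = 1 − 0.1289 = 0.8711 bits per channel use.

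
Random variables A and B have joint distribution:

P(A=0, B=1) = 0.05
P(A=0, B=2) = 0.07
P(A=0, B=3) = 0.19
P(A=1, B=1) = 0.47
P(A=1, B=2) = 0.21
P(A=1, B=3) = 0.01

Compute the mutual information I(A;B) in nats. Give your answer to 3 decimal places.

0.257 nats

Marginals: p(A) = (0.3100, 0.6900), p(B) = (0.5200, 0.2800, 0.2000).
I(A;B) = Σ p(x,y)·ln[p(x,y)/(p(x)p(y))].
  (0,1): 0.05·ln(0.3102) = -0.0585
  (0,2): 0.07·ln(0.8065) = -0.0151
  (0,3): 0.19·ln(3.0645) = 0.2128
  (1,1): 0.47·ln(1.3099) = 0.1269
  (1,2): 0.21·ln(1.0870) = 0.0175
  (1,3): 0.01·ln(0.0725) = -0.0262
Sum = 0.257 nats.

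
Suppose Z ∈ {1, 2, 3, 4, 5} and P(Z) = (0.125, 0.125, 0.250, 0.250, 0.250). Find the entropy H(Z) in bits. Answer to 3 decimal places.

2.250 bits

H(Z) = −Σ p·log₂ p.
  −(0.125)·log₂(0.125) = 0.3750
  −(0.125)·log₂(0.125) = 0.3750
  −(0.250)·log₂(0.250) = 0.5000
  −(0.250)·log₂(0.250) = 0.5000
  −(0.250)·log₂(0.250) = 0.5000
Sum: 0.3750 + 0.3750 + 0.5000 + 0.5000 + 0.5000 = 2.250 bits.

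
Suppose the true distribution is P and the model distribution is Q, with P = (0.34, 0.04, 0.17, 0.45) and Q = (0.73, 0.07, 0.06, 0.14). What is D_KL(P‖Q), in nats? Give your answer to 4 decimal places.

0.4203 nats

D(P‖Q) = Σ p·ln(p/q).
  0.34·ln(0.34/0.73) = -0.25979
  0.04·ln(0.04/0.07) = -0.02238
  0.17·ln(0.17/0.06) = 0.17705
  0.45·ln(0.45/0.14) = 0.52542
D(P‖Q) = 0.4203 nats.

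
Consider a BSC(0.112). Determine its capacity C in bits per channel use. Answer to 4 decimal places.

0.4941 bits

Binary symmetric channel: C = 1 − h₂(ε) where h₂ is the binary entropy function.
h₂(0.112) = −0.112·log₂0.112 − 0.888·log₂0.888 = 0.5059.
C = 1 − 0.5059 = 0.4941 bits per channel use.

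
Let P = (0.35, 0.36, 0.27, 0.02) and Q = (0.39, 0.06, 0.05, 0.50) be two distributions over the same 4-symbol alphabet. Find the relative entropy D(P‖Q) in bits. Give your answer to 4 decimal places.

1.4400 bits

D(P‖Q) = Σ p·log₂(p/q).
  0.35·log₂(0.35/0.39) = -0.05464
  0.36·log₂(0.36/0.06) = 0.93059
  0.27·log₂(0.27/0.05) = 0.65690
  0.02·log₂(0.02/0.50) = -0.09288
D(P‖Q) = 1.4400 bits.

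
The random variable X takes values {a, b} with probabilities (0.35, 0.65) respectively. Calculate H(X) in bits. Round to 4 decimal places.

H(X) = −Σ p·log₂ p.
  −(0.35)·log₂(0.35) = 0.53010
  −(0.65)·log₂(0.65) = 0.40397
Sum: 0.53010 + 0.40397 = 0.9341 bits.

0.9341 bits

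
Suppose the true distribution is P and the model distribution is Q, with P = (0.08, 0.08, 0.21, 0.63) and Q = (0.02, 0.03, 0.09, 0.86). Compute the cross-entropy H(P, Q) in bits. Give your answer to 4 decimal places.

1.7228 bits

H(P,Q) = −Σ p·log₂ q.
  −0.08·log₂(0.02) = 0.45151
  −0.08·log₂(0.03) = 0.40471
  −0.21·log₂(0.09) = 0.72953
  −0.63·log₂(0.86) = 0.13708
H(P,Q) = 1.7228 bits.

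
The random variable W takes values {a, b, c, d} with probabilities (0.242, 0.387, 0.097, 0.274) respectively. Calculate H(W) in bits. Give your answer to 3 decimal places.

H(W) = −Σ p·log₂ p.
  −(0.242)·log₂(0.242) = 0.4954
  −(0.387)·log₂(0.387) = 0.5300
  −(0.097)·log₂(0.097) = 0.3265
  −(0.274)·log₂(0.274) = 0.5118
Sum: 0.4954 + 0.5300 + 0.3265 + 0.5118 = 1.864 bits.

1.864 bits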